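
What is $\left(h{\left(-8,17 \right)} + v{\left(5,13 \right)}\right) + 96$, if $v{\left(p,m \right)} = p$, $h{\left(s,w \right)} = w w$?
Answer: $390$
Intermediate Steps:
$h{\left(s,w \right)} = w^{2}$
$\left(h{\left(-8,17 \right)} + v{\left(5,13 \right)}\right) + 96 = \left(17^{2} + 5\right) + 96 = \left(289 + 5\right) + 96 = 294 + 96 = 390$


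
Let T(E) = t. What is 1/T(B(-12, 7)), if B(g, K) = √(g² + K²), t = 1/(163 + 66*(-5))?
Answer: -167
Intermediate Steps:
t = -1/167 (t = 1/(163 - 330) = 1/(-167) = -1/167 ≈ -0.0059880)
B(g, K) = √(K² + g²)
T(E) = -1/167
1/T(B(-12, 7)) = 1/(-1/167) = -167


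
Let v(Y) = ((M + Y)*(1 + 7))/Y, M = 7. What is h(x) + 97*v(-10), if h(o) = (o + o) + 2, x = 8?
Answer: 1254/5 ≈ 250.80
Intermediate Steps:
h(o) = 2 + 2*o (h(o) = 2*o + 2 = 2 + 2*o)
v(Y) = (56 + 8*Y)/Y (v(Y) = ((7 + Y)*(1 + 7))/Y = ((7 + Y)*8)/Y = (56 + 8*Y)/Y)
h(x) + 97*v(-10) = (2 + 2*8) + 97*(8 + 56/(-10)) = (2 + 16) + 97*(8 + 56*(-⅒)) = 18 + 97*(8 - 28/5) = 18 + 97*(12/5) = 18 + 1164/5 = 1254/5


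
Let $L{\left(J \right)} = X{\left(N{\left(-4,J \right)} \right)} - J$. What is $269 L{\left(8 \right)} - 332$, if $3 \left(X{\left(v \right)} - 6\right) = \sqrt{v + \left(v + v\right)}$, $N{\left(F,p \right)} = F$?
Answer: $-870 + \frac{538 i \sqrt{3}}{3} \approx -870.0 + 310.61 i$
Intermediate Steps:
$X{\left(v \right)} = 6 + \frac{\sqrt{3} \sqrt{v}}{3}$ ($X{\left(v \right)} = 6 + \frac{\sqrt{v + \left(v + v\right)}}{3} = 6 + \frac{\sqrt{v + 2 v}}{3} = 6 + \frac{\sqrt{3 v}}{3} = 6 + \frac{\sqrt{3} \sqrt{v}}{3}$)
$L{\left(J \right)} = 6 - J + \frac{2 i \sqrt{3}}{3}$ ($L{\left(J \right)} = \left(6 + \frac{\sqrt{3} \sqrt{-4}}{3}\right) - J = \left(6 + \frac{\sqrt{3} \cdot 2 i}{3}\right) - J = \left(6 + \frac{2 i \sqrt{3}}{3}\right) - J = 6 - J + \frac{2 i \sqrt{3}}{3}$)
$269 L{\left(8 \right)} - 332 = 269 \left(6 - 8 + \frac{2 i \sqrt{3}}{3}\right) - 332 = 269 \left(-2 + \frac{2 i \sqrt{3}}{3}\right) - 332 = \left(-538 + \frac{538 i \sqrt{3}}{3}\right) - 332 = -870 + \frac{538 i \sqrt{3}}{3}$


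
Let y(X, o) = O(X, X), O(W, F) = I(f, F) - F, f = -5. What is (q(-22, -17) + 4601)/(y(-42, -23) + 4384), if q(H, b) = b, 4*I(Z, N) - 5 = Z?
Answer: 2292/2213 ≈ 1.0357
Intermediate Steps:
I(Z, N) = 5/4 + Z/4
O(W, F) = -F (O(W, F) = (5/4 + (1/4)*(-5)) - F = (5/4 - 5/4) - F = 0 - F = -F)
y(X, o) = -X
(q(-22, -17) + 4601)/(y(-42, -23) + 4384) = (-17 + 4601)/(-1*(-42) + 4384) = 4584/(42 + 4384) = 4584/4426 = 4584*(1/4426) = 2292/2213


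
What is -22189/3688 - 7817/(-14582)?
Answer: -147365451/26889208 ≈ -5.4805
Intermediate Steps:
-22189/3688 - 7817/(-14582) = -22189*1/3688 - 7817*(-1/14582) = -22189/3688 + 7817/14582 = -147365451/26889208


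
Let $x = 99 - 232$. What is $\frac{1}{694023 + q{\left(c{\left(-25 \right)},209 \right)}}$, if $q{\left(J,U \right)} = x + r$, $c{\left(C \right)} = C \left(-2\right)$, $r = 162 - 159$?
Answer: $\frac{1}{693893} \approx 1.4411 \cdot 10^{-6}$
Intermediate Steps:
$x = -133$ ($x = 99 - 232 = -133$)
$r = 3$ ($r = 162 - 159 = 3$)
$c{\left(C \right)} = - 2 C$
$q{\left(J,U \right)} = -130$ ($q{\left(J,U \right)} = -133 + 3 = -130$)
$\frac{1}{694023 + q{\left(c{\left(-25 \right)},209 \right)}} = \frac{1}{694023 - 130} = \frac{1}{693893}$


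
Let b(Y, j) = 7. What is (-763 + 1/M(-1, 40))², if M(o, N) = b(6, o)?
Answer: 28515600/49 ≈ 5.8195e+5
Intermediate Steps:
M(o, N) = 7
(-763 + 1/M(-1, 40))² = (-763 + 1/7)² = (-763 + ⅐)² = (-5340/7)² = 28515600/49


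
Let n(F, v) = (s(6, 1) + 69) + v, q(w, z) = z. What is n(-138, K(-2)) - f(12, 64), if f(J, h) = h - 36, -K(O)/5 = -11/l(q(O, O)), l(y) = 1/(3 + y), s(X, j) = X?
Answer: 102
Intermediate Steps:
K(O) = 165 + 55*O (K(O) = -(-55)/(1/(3 + O)) = -(-55)*(3 + O) = -5*(-33 - 11*O) = 165 + 55*O)
n(F, v) = 75 + v (n(F, v) = (6 + 69) + v = 75 + v)
f(J, h) = -36 + h
n(-138, K(-2)) - f(12, 64) = (75 + (165 + 55*(-2))) - (-36 + 64) = (75 + (165 - 110)) - 1*28 = (75 + 55) - 28 = 130 - 28 = 102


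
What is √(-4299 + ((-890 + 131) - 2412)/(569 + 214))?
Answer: 2*I*√8142446/87 ≈ 65.598*I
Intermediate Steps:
√(-4299 + ((-890 + 131) - 2412)/(569 + 214)) = √(-4299 + (-759 - 2412)/783) = √(-4299 - 3171*1/783) = √(-4299 - 1057/261) = √(-1123096/261) = 2*I*√8142446/87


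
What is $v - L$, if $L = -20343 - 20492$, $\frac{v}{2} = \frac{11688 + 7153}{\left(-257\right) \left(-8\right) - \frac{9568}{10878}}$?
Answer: $\frac{228325207699}{5588900} \approx 40853.0$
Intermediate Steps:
$v = \frac{102476199}{5588900}$ ($v = 2 \frac{11688 + 7153}{\left(-257\right) \left(-8\right) - \frac{9568}{10878}} = 2 \frac{18841}{2056 - \frac{4784}{5439}} = 2 \frac{18841}{\frac{11177800}{5439}} = 2 \cdot 18841 \cdot \frac{5439}{11177800} = 2 \cdot \frac{102476199}{11177800} = \frac{102476199}{5588900} \approx 18.336$)
$L = -40835$
$v - L = \frac{102476199}{5588900} - -40835 = \frac{102476199}{5588900} + 40835 = \frac{228325207699}{5588900}$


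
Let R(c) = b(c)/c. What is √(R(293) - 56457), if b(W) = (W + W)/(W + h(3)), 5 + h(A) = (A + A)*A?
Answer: 4*I*√9177790/51 ≈ 237.61*I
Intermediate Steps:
h(A) = -5 + 2*A² (h(A) = -5 + (A + A)*A = -5 + (2*A)*A = -5 + 2*A²)
b(W) = 2*W/(13 + W) (b(W) = (W + W)/(W + (-5 + 2*3²)) = (2*W)/(W + (-5 + 2*9)) = (2*W)/(W + (-5 + 18)) = (2*W)/(W + 13) = (2*W)/(13 + W) = 2*W/(13 + W))
R(c) = 2/(13 + c) (R(c) = (2*c/(13 + c))/c = 2/(13 + c))
√(R(293) - 56457) = √(2/(13 + 293) - 56457) = √(2/306 - 56457) = √(2*(1/306) - 56457) = √(1/153 - 56457) = √(-8637920/153) = 4*I*√9177790/51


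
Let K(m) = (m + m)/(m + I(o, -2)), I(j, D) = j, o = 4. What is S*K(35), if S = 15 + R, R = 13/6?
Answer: 3605/117 ≈ 30.812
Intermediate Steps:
R = 13/6 (R = 13*(⅙) = 13/6 ≈ 2.1667)
S = 103/6 (S = 15 + 13/6 = 103/6 ≈ 17.167)
K(m) = 2*m/(4 + m) (K(m) = (m + m)/(m + 4) = (2*m)/(4 + m) = 2*m/(4 + m))
S*K(35) = 103*(2*35/(4 + 35))/6 = 103*(2*35/39)/6 = 103*(2*35*(1/39))/6 = (103/6)*(70/39) = 3605/117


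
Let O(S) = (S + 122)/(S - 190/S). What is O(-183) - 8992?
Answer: -299413445/33299 ≈ -8991.7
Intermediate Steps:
O(S) = (122 + S)/(S - 190/S)
O(-183) - 8992 = -183*(122 - 183)/(-190 + (-183)**2) - 8992 = -183*(-61)/(-190 + 33489) - 8992 = -183*(-61)/33299 - 8992 = -183*1/33299*(-61) - 8992 = 11163/33299 - 8992 = -299413445/33299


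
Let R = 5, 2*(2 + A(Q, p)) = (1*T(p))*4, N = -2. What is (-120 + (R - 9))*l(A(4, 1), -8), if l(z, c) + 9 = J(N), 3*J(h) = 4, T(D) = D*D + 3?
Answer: 2852/3 ≈ 950.67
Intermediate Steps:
T(D) = 3 + D**2 (T(D) = D**2 + 3 = 3 + D**2)
A(Q, p) = 4 + 2*p**2 (A(Q, p) = -2 + ((1*(3 + p**2))*4)/2 = -2 + ((3 + p**2)*4)/2 = -2 + (12 + 4*p**2)/2 = -2 + (6 + 2*p**2) = 4 + 2*p**2)
J(h) = 4/3 (J(h) = (1/3)*4 = 4/3)
l(z, c) = -23/3 (l(z, c) = -9 + 4/3 = -23/3)
(-120 + (R - 9))*l(A(4, 1), -8) = (-120 + (5 - 9))*(-23/3) = (-120 - 4)*(-23/3) = -124*(-23/3) = 2852/3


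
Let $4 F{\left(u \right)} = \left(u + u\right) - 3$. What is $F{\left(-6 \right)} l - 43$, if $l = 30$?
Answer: $- \frac{311}{2} \approx -155.5$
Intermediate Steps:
$F{\left(u \right)} = - \frac{3}{4} + \frac{u}{2}$ ($F{\left(u \right)} = \frac{\left(u + u\right) - 3}{4} = \frac{2 u - 3}{4} = \frac{-3 + 2 u}{4} = - \frac{3}{4} + \frac{u}{2}$)
$F{\left(-6 \right)} l - 43 = \left(- \frac{3}{4} + \frac{1}{2} \left(-6\right)\right) 30 - 43 = \left(- \frac{3}{4} - 3\right) 30 - 43 = \left(- \frac{15}{4}\right) 30 - 43 = - \frac{225}{2} - 43 = - \frac{311}{2}$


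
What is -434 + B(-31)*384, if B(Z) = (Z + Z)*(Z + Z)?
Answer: 1475662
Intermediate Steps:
B(Z) = 4*Z**2 (B(Z) = (2*Z)*(2*Z) = 4*Z**2)
-434 + B(-31)*384 = -434 + (4*(-31)**2)*384 = -434 + (4*961)*384 = -434 + 3844*384 = -434 + 1476096 = 1475662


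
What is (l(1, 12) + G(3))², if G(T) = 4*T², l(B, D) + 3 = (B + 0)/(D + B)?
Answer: 184900/169 ≈ 1094.1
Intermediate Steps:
l(B, D) = -3 + B/(B + D) (l(B, D) = -3 + (B + 0)/(D + B) = -3 + B/(B + D))
(l(1, 12) + G(3))² = ((-3*12 - 2*1)/(1 + 12) + 4*3²)² = ((-36 - 2)/13 + 4*9)² = ((1/13)*(-38) + 36)² = (-38/13 + 36)² = (430/13)² = 184900/169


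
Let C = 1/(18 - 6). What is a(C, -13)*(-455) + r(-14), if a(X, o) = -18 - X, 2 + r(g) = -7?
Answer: 98627/12 ≈ 8218.9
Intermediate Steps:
r(g) = -9 (r(g) = -2 - 7 = -9)
C = 1/12 ≈ 0.083333
a(C, -13)*(-455) + r(-14) = (-18 - 1*1/12)*(-455) - 9 = (-18 - 1/12)*(-455) - 9 = -217/12*(-455) - 9 = 98735/12 - 9 = 98627/12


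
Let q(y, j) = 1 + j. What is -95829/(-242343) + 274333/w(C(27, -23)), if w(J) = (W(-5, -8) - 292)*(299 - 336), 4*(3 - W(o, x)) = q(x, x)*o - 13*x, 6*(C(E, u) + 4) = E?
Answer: 90174125137/3870621615 ≈ 23.297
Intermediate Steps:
C(E, u) = -4 + E/6
W(o, x) = 3 + 13*x/4 - o*(1 + x)/4 (W(o, x) = 3 - ((1 + x)*o - 13*x)/4 = 3 - (o*(1 + x) - 13*x)/4 = 3 - (-13*x + o*(1 + x))/4 = 3 + (13*x/4 - o*(1 + x)/4) = 3 + 13*x/4 - o*(1 + x)/4)
w(J) = 47915/4 (w(J) = ((3 + (13/4)*(-8) - ¼*(-5)*(1 - 8)) - 292)*(299 - 336) = ((3 - 26 - ¼*(-5)*(-7)) - 292)*(-37) = ((3 - 26 - 35/4) - 292)*(-37) = (-127/4 - 292)*(-37) = -1295/4*(-37) = 47915/4)
-95829/(-242343) + 274333/w(C(27, -23)) = -95829/(-242343) + 274333/(47915/4) = -95829*(-1/242343) + 274333*(4/47915) = 31943/80781 + 1097332/47915 = 90174125137/3870621615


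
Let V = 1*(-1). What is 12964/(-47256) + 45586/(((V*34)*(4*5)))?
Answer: -135189221/2008380 ≈ -67.313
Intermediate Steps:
V = -1
12964/(-47256) + 45586/(((V*34)*(4*5))) = 12964/(-47256) + 45586/(((-1*34)*(4*5))) = 12964*(-1/47256) + 45586/((-34*20)) = -3241/11814 + 45586/(-680) = -3241/11814 + 45586*(-1/680) = -3241/11814 - 22793/340 = -135189221/2008380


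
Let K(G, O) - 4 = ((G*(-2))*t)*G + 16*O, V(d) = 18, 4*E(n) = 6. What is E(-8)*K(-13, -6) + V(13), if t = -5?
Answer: 2415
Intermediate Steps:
E(n) = 3/2 (E(n) = (¼)*6 = 3/2)
K(G, O) = 4 + 10*G² + 16*O (K(G, O) = 4 + (((G*(-2))*(-5))*G + 16*O) = 4 + ((-2*G*(-5))*G + 16*O) = 4 + ((10*G)*G + 16*O) = 4 + (10*G² + 16*O) = 4 + 10*G² + 16*O)
E(-8)*K(-13, -6) + V(13) = 3*(4 + 10*(-13)² + 16*(-6))/2 + 18 = 3*(4 + 10*169 - 96)/2 + 18 = 3*(4 + 1690 - 96)/2 + 18 = (3/2)*1598 + 18 = 2397 + 18 = 2415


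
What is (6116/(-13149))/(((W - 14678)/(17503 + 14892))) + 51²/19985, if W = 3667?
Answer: 5119441237/3416175945 ≈ 1.4986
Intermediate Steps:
(6116/(-13149))/(((W - 14678)/(17503 + 14892))) + 51²/19985 = (6116/(-13149))/(((3667 - 14678)/(17503 + 14892))) + 51²/19985 = (6116*(-1/13149))/((-11011/32395)) + 2601*(1/19985) = -6116/(13149*((-11011*1/32395))) + 2601/19985 = -6116/(13149*(-1001/2945)) + 2601/19985 = -6116/13149*(-2945/1001) + 2601/19985 = 1637420/1196559 + 2601/19985 = 5119441237/3416175945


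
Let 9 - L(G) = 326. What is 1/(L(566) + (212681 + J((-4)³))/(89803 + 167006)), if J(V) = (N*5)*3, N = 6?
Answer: -256809/81195682 ≈ -0.0031628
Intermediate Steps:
L(G) = -317 (L(G) = 9 - 1*326 = 9 - 326 = -317)
J(V) = 90 (J(V) = (6*5)*3 = 30*3 = 90)
1/(L(566) + (212681 + J((-4)³))/(89803 + 167006)) = 1/(-317 + (212681 + 90)/(89803 + 167006)) = 1/(-317 + 212771/256809) = 1/(-81195682/256809) = -256809/81195682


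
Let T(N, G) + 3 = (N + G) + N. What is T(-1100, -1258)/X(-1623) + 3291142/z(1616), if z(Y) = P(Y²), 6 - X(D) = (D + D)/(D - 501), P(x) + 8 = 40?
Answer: 2585335789/25328 ≈ 1.0207e+5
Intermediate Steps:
P(x) = 32 (P(x) = -8 + 40 = 32)
X(D) = 6 - 2*D/(-501 + D) (X(D) = 6 - (D + D)/(D - 501) = 6 - 2*D/(-501 + D))
T(N, G) = -3 + G + 2*N (T(N, G) = -3 + ((N + G) + N) = -3 + ((G + N) + N) = -3 + (G + 2*N) = -3 + G + 2*N)
z(Y) = 32
T(-1100, -1258)/X(-1623) + 3291142/z(1616) = (-3 - 1258 + 2*(-1100))/((2*(-1503 + 2*(-1623))/(-501 - 1623))) + 3291142/32 = (-3 - 1258 - 2200)/((2*(-1503 - 3246)/(-2124))) + 3291142*(1/32) = -3461/(2*(-1/2124)*(-4749)) + 1645571/16 = -3461/1583/354 + 1645571/16 = -3461*354/1583 + 1645571/16 = -1225194/1583 + 1645571/16 = 2585335789/25328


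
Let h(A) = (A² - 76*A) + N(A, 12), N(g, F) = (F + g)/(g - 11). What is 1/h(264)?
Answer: 11/545964 ≈ 2.0148e-5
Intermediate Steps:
N(g, F) = (F + g)/(-11 + g)
h(A) = A² - 76*A + (12 + A)/(-11 + A) (h(A) = (A² - 76*A) + (12 + A)/(-11 + A) = A² - 76*A + (12 + A)/(-11 + A))
1/h(264) = 1/((12 + 264 + 264*(-76 + 264)*(-11 + 264))/(-11 + 264)) = 1/((12 + 264 + 264*188*253)/253) = 1/((12 + 264 + 12556896)/253) = 1/((1/253)*12557172) = 1/(545964/11) = 11/545964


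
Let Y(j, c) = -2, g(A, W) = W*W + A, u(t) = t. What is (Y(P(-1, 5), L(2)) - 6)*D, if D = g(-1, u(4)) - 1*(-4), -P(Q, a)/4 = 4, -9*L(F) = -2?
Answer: -152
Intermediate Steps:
L(F) = 2/9 (L(F) = -⅑*(-2) = 2/9)
P(Q, a) = -16 (P(Q, a) = -4*4 = -16)
g(A, W) = A + W² (g(A, W) = W² + A = A + W²)
D = 19 (D = (-1 + 4²) - 1*(-4) = (-1 + 16) + 4 = 15 + 4 = 19)
(Y(P(-1, 5), L(2)) - 6)*D = (-2 - 6)*19 = -8*19 = -152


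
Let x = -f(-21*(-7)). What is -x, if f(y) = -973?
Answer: -973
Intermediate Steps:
x = 973 (x = -1*(-973) = 973)
-x = -1*973 = -973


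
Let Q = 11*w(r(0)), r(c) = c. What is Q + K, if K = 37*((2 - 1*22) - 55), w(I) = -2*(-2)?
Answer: -2731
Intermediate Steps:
w(I) = 4
K = -2775 (K = 37*((2 - 22) - 55) = 37*(-20 - 55) = 37*(-75) = -2775)
Q = 44 (Q = 11*4 = 44)
Q + K = 44 - 2775 = -2731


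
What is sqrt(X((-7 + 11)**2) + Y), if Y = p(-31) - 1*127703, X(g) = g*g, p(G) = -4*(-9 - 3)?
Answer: I*sqrt(127399) ≈ 356.93*I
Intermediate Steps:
p(G) = 48 (p(G) = -4*(-12) = 48)
X(g) = g**2
Y = -127655 (Y = 48 - 1*127703 = 48 - 127703 = -127655)
sqrt(X((-7 + 11)**2) + Y) = sqrt(((-7 + 11)**2)**2 - 127655) = sqrt((4**2)**2 - 127655) = sqrt(16**2 - 127655) = sqrt(256 - 127655) = sqrt(-127399) = I*sqrt(127399)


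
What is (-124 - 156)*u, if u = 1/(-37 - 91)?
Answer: 35/16 ≈ 2.1875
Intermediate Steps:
u = -1/128 (u = 1/(-128) = -1/128 ≈ -0.0078125)
(-124 - 156)*u = (-124 - 156)*(-1/128) = -280*(-1/128) = 35/16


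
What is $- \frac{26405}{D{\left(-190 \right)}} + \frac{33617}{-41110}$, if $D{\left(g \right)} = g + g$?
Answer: $\frac{107273509}{1562180} \approx 68.669$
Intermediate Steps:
$D{\left(g \right)} = 2 g$
$- \frac{26405}{D{\left(-190 \right)}} + \frac{33617}{-41110} = - \frac{26405}{2 \left(-190\right)} + \frac{33617}{-41110} = - \frac{26405}{-380} + 33617 \left(- \frac{1}{41110}\right) = \left(-26405\right) \left(- \frac{1}{380}\right) - \frac{33617}{41110} = \frac{5281}{76} - \frac{33617}{41110} = \frac{107273509}{1562180}$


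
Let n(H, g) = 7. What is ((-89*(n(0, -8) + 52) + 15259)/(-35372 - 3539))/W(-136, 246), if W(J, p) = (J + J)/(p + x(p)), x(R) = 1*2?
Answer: 155124/661487 ≈ 0.23451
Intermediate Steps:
x(R) = 2
W(J, p) = 2*J/(2 + p) (W(J, p) = (J + J)/(p + 2) = (2*J)/(2 + p) = 2*J/(2 + p))
((-89*(n(0, -8) + 52) + 15259)/(-35372 - 3539))/W(-136, 246) = ((-89*(7 + 52) + 15259)/(-35372 - 3539))/((2*(-136)/(2 + 246))) = ((-89*59 + 15259)/(-38911))/((2*(-136)/248)) = ((-5251 + 15259)*(-1/38911))/((2*(-136)*(1/248))) = (10008*(-1/38911))/(-34/31) = -10008/38911*(-31/34) = 155124/661487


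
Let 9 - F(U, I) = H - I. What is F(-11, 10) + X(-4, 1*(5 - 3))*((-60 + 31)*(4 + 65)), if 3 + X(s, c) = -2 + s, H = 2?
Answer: 18026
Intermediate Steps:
X(s, c) = -5 + s (X(s, c) = -3 + (-2 + s) = -5 + s)
F(U, I) = 7 + I (F(U, I) = 9 - (2 - I) = 9 + (-2 + I) = 7 + I)
F(-11, 10) + X(-4, 1*(5 - 3))*((-60 + 31)*(4 + 65)) = (7 + 10) + (-5 - 4)*((-60 + 31)*(4 + 65)) = 17 - (-261)*69 = 17 - 9*(-2001) = 17 + 18009 = 18026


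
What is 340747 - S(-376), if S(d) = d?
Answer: 341123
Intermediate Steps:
340747 - S(-376) = 340747 - 1*(-376) = 340747 + 376 = 341123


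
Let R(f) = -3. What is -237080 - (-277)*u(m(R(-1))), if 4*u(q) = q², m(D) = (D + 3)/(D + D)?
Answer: -237080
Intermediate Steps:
m(D) = (3 + D)/(2*D) (m(D) = (3 + D)/((2*D)) = (3 + D)*(1/(2*D)) = (3 + D)/(2*D))
u(q) = q²/4
-237080 - (-277)*u(m(R(-1))) = -237080 - (-277)*((½)*(3 - 3)/(-3))²/4 = -237080 - (-277)*((½)*(-⅓)*0)²/4 = -237080 - (-277)*(¼)*0² = -237080 - (-277)*(¼)*0 = -237080 - (-277)*0 = -237080 - 1*0 = -237080 + 0 = -237080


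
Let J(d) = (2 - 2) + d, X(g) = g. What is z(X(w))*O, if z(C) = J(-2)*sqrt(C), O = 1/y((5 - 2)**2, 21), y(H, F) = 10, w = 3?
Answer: -sqrt(3)/5 ≈ -0.34641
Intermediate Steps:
J(d) = d (J(d) = 0 + d = d)
O = 1/10 ≈ 0.10000
z(C) = -2*sqrt(C)
z(X(w))*O = -2*sqrt(3)*(1/10) = -sqrt(3)/5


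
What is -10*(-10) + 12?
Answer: 112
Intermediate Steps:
-10*(-10) + 12 = 100 + 12 = 112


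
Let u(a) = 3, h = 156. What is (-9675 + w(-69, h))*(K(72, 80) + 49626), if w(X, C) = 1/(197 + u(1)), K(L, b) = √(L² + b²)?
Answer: -48013130187/100 - 1934999*√181/25 ≈ -4.8117e+8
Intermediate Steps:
w(X, C) = 1/200 (w(X, C) = 1/(197 + 3) = 1/200)
(-9675 + w(-69, h))*(K(72, 80) + 49626) = (-9675 + 1/200)*(√(72² + 80²) + 49626) = -1934999*(√(5184 + 6400) + 49626)/200 = -1934999*(√11584 + 49626)/200 = -1934999*(8*√181 + 49626)/200 = -1934999*(49626 + 8*√181)/200 = -48013130187/100 - 1934999*√181/25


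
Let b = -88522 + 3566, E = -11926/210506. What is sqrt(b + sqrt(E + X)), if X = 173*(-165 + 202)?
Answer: sqrt(-941159050228604 + 315759*sqrt(7878988025330))/105253 ≈ 291.33*I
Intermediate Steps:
E = -5963/105253 (E = -11926*1/210506 = -5963/105253 ≈ -0.056654)
X = 6401 (X = 173*37 = 6401)
b = -84956
sqrt(b + sqrt(E + X)) = sqrt(-84956 + sqrt(-5963/105253 + 6401)) = sqrt(-84956 + sqrt(673718490/105253)) = sqrt(-84956 + 3*sqrt(7878988025330)/105253)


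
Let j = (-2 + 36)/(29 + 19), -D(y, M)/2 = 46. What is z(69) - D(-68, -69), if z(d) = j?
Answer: 2225/24 ≈ 92.708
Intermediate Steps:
D(y, M) = -92 (D(y, M) = -2*46 = -92)
j = 17/24 (j = 34/48 = 34*(1/48) = 17/24 ≈ 0.70833)
z(d) = 17/24
z(69) - D(-68, -69) = 17/24 - 1*(-92) = 17/24 + 92 = 2225/24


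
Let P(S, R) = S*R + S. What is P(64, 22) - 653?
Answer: 819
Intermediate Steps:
P(S, R) = S + R*S (P(S, R) = R*S + S = S + R*S)
P(64, 22) - 653 = 64*(1 + 22) - 653 = 64*23 - 653 = 1472 - 653 = 819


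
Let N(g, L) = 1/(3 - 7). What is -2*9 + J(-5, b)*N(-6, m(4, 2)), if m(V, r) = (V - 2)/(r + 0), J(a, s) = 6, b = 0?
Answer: -39/2 ≈ -19.500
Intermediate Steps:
m(V, r) = (-2 + V)/r
N(g, L) = -¼ (N(g, L) = 1/(-4) = -¼)
-2*9 + J(-5, b)*N(-6, m(4, 2)) = -2*9 + 6*(-¼) = -18 - 3/2 = -39/2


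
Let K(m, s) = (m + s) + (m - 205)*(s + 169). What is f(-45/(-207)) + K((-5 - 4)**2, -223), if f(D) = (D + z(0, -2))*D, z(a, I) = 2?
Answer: 3467321/529 ≈ 6554.5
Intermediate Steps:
f(D) = D*(2 + D) (f(D) = (D + 2)*D = (2 + D)*D = D*(2 + D))
K(m, s) = m + s + (-205 + m)*(169 + s) (K(m, s) = (m + s) + (-205 + m)*(169 + s) = m + s + (-205 + m)*(169 + s))
f(-45/(-207)) + K((-5 - 4)**2, -223) = (-45/(-207))*(2 - 45/(-207)) + (-34645 - 204*(-223) + 170*(-5 - 4)**2 + (-5 - 4)**2*(-223)) = (-45*(-1/207))*(2 - 45*(-1/207)) + (-34645 + 45492 + 170*(-9)**2 + (-9)**2*(-223)) = 5*(2 + 5/23)/23 + (-34645 + 45492 + 170*81 + 81*(-223)) = (5/23)*(51/23) + (-34645 + 45492 + 13770 - 18063) = 255/529 + 6554 = 3467321/529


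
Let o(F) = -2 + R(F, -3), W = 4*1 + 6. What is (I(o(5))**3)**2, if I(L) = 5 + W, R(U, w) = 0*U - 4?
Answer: 11390625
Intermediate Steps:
R(U, w) = -4 (R(U, w) = 0 - 4 = -4)
W = 10 (W = 4 + 6 = 10)
o(F) = -6 (o(F) = -2 - 4 = -6)
I(L) = 15 (I(L) = 5 + 10 = 15)
(I(o(5))**3)**2 = (15**3)**2 = 3375**2 = 11390625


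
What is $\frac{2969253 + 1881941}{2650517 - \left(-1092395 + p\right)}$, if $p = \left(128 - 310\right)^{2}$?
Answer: $\frac{127663}{97626} \approx 1.3077$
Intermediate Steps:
$p = 33124$ ($p = \left(-182\right)^{2} = 33124$)
$\frac{2969253 + 1881941}{2650517 - \left(-1092395 + p\right)} = \frac{2969253 + 1881941}{2650517 + \left(1092395 - 33124\right)} = \frac{4851194}{2650517 + \left(1092395 - 33124\right)} = \frac{4851194}{2650517 + 1059271} = \frac{4851194}{3709788} = 4851194 \cdot \frac{1}{3709788} = \frac{127663}{97626}$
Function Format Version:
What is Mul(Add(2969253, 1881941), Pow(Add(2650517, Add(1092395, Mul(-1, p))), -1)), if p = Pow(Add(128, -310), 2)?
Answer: Rational(127663, 97626) ≈ 1.3077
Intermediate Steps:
p = 33124 (p = Pow(-182, 2) = 33124)
Mul(Add(2969253, 1881941), Pow(Add(2650517, Add(1092395, Mul(-1, p))), -1)) = Mul(Add(2969253, 1881941), Pow(Add(2650517, Add(1092395, Mul(-1, 33124))), -1)) = Mul(4851194, Pow(Add(2650517, Add(1092395, -33124)), -1)) = Mul(4851194, Pow(Add(2650517, 1059271), -1)) = Mul(4851194, Pow(3709788, -1)) = Mul(4851194, Rational(1, 3709788)) = Rational(127663, 97626)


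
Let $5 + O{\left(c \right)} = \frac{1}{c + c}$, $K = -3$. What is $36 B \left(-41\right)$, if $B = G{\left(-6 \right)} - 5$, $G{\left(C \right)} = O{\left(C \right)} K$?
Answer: $-15129$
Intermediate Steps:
$O{\left(c \right)} = -5 + \frac{1}{2 c}$ ($O{\left(c \right)} = -5 + \frac{1}{c + c} = -5 + \frac{1}{2 c}$)
$G{\left(C \right)} = 15 - \frac{3}{2 C}$ ($G{\left(C \right)} = \left(-5 + \frac{1}{2 C}\right) \left(-3\right) = 15 - \frac{3}{2 C}$)
$B = \frac{41}{4}$ ($B = \left(15 - \frac{3}{2 \left(-6\right)}\right) - 5 = \left(15 - - \frac{1}{4}\right) - 5 = \left(15 + \frac{1}{4}\right) - 5 = \frac{61}{4} - 5 = \frac{41}{4} \approx 10.25$)
$36 B \left(-41\right) = 36 \cdot \frac{41}{4} \left(-41\right) = 369 \left(-41\right) = -15129$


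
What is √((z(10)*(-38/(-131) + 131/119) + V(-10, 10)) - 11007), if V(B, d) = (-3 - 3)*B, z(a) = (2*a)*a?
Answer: I*√2592702976787/15589 ≈ 103.29*I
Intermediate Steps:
z(a) = 2*a²
V(B, d) = -6*B
√((z(10)*(-38/(-131) + 131/119) + V(-10, 10)) - 11007) = √(((2*10²)*(-38/(-131) + 131/119) - 6*(-10)) - 11007) = √(((2*100)*(-38*(-1/131) + 131*(1/119)) + 60) - 11007) = √((200*(38/131 + 131/119) + 60) - 11007) = √((200*(21683/15589) + 60) - 11007) = √((4336600/15589 + 60) - 11007) = √(5271940/15589 - 11007) = √(-166316183/15589) = I*√2592702976787/15589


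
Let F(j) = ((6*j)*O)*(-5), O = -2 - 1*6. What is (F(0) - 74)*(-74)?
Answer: 5476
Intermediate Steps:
O = -8 (O = -2 - 6 = -8)
F(j) = 240*j (F(j) = ((6*j)*(-8))*(-5) = -48*j*(-5) = 240*j)
(F(0) - 74)*(-74) = (240*0 - 74)*(-74) = (0 - 74)*(-74) = -74*(-74) = 5476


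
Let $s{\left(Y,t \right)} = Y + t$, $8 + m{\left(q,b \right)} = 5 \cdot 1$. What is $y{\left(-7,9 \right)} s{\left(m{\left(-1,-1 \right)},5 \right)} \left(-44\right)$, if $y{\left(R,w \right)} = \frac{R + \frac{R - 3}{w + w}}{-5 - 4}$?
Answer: $- \frac{5984}{81} \approx -73.877$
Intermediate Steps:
$m{\left(q,b \right)} = -3$ ($m{\left(q,b \right)} = -8 + 5 \cdot 1 = -8 + 5 = -3$)
$y{\left(R,w \right)} = - \frac{R}{9} - \frac{-3 + R}{18 w}$ ($y{\left(R,w \right)} = \frac{R + \frac{-3 + R}{2 w}}{-9} = \left(R + \left(-3 + R\right) \frac{1}{2 w}\right) \left(- \frac{1}{9}\right) = \left(R + \frac{-3 + R}{2 w}\right) \left(- \frac{1}{9}\right) = - \frac{R}{9} - \frac{-3 + R}{18 w}$)
$y{\left(-7,9 \right)} s{\left(m{\left(-1,-1 \right)},5 \right)} \left(-44\right) = \frac{3 - -7 - \left(-14\right) 9}{18 \cdot 9} \left(-3 + 5\right) \left(-44\right) = \frac{1}{18} \cdot \frac{1}{9} \left(3 + 7 + 126\right) 2 \left(-44\right) = \frac{1}{18} \cdot \frac{1}{9} \cdot 136 \cdot 2 \left(-44\right) = \frac{68}{81} \cdot 2 \left(-44\right) = \frac{136}{81} \left(-44\right) = - \frac{5984}{81}$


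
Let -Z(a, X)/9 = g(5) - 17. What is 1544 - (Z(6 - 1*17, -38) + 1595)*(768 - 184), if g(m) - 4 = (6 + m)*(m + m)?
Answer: -420104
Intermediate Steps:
g(m) = 4 + 2*m*(6 + m) (g(m) = 4 + (6 + m)*(m + m) = 4 + (6 + m)*(2*m) = 4 + 2*m*(6 + m))
Z(a, X) = -873 (Z(a, X) = -9*((4 + 2*5**2 + 12*5) - 17) = -9*((4 + 2*25 + 60) - 17) = -9*((4 + 50 + 60) - 17) = -9*(114 - 17) = -9*97 = -873)
1544 - (Z(6 - 1*17, -38) + 1595)*(768 - 184) = 1544 - (-873 + 1595)*(768 - 184) = 1544 - 722*584 = 1544 - 1*421648 = 1544 - 421648 = -420104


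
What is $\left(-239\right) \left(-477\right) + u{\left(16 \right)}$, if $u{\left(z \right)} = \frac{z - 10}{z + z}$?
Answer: $\frac{1824051}{16} \approx 1.14 \cdot 10^{5}$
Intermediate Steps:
$u{\left(z \right)} = \frac{-10 + z}{2 z}$
$\left(-239\right) \left(-477\right) + u{\left(16 \right)} = \left(-239\right) \left(-477\right) + \frac{-10 + 16}{2 \cdot 16} = 114003 + \frac{1}{2} \cdot \frac{1}{16} \cdot 6 = 114003 + \frac{3}{16} = \frac{1824051}{16}$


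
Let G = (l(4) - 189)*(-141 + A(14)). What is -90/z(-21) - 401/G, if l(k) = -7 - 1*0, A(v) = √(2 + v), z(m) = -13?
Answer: 2411467/349076 ≈ 6.9081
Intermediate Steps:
l(k) = -7 (l(k) = -7 + 0 = -7)
G = 26852 (G = (-7 - 189)*(-141 + √(2 + 14)) = -196*(-141 + √16) = -196*(-141 + 4) = -196*(-137) = 26852)
-90/z(-21) - 401/G = -90/(-13) - 401/26852 = -90*(-1/13) - 401*1/26852 = 90/13 - 401/26852 = 2411467/349076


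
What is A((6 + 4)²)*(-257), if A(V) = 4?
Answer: -1028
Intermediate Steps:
A((6 + 4)²)*(-257) = 4*(-257) = -1028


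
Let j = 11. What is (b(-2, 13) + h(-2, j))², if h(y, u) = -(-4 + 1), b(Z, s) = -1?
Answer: 4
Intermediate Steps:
h(y, u) = 3 (h(y, u) = -1*(-3) = 3)
(b(-2, 13) + h(-2, j))² = (-1 + 3)² = 2² = 4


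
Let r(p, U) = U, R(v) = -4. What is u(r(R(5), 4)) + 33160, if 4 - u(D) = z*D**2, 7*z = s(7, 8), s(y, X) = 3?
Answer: 232100/7 ≈ 33157.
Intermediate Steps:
z = 3/7 (z = (1/7)*3 = 3/7 ≈ 0.42857)
u(D) = 4 - 3*D**2/7
u(r(R(5), 4)) + 33160 = (4 - 3/7*4**2) + 33160 = (4 - 3/7*16) + 33160 = (4 - 48/7) + 33160 = -20/7 + 33160 = 232100/7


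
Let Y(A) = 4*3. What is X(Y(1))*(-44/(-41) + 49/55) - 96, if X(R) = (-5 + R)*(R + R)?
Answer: 527592/2255 ≈ 233.97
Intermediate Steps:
Y(A) = 12
X(R) = 2*R*(-5 + R) (X(R) = (-5 + R)*(2*R) = 2*R*(-5 + R))
X(Y(1))*(-44/(-41) + 49/55) - 96 = (2*12*(-5 + 12))*(-44/(-41) + 49/55) - 96 = (2*12*7)*(-44*(-1/41) + 49*(1/55)) - 96 = 168*(44/41 + 49/55) - 96 = 168*(4429/2255) - 96 = 744072/2255 - 96 = 527592/2255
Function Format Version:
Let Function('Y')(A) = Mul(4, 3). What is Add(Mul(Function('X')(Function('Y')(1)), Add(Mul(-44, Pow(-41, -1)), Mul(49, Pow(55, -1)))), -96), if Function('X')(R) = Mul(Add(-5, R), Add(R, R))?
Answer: Rational(527592, 2255) ≈ 233.97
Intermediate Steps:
Function('Y')(A) = 12
Function('X')(R) = Mul(2, R, Add(-5, R)) (Function('X')(R) = Mul(Add(-5, R), Mul(2, R)) = Mul(2, R, Add(-5, R)))
Add(Mul(Function('X')(Function('Y')(1)), Add(Mul(-44, Pow(-41, -1)), Mul(49, Pow(55, -1)))), -96) = Add(Mul(Mul(2, 12, Add(-5, 12)), Add(Mul(-44, Pow(-41, -1)), Mul(49, Pow(55, -1)))), -96) = Add(Mul(Mul(2, 12, 7), Add(Mul(-44, Rational(-1, 41)), Mul(49, Rational(1, 55)))), -96) = Add(Mul(168, Add(Rational(44, 41), Rational(49, 55))), -96) = Add(Mul(168, Rational(4429, 2255)), -96) = Add(Rational(744072, 2255), -96) = Rational(527592, 2255)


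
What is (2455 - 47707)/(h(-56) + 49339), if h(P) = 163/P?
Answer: -2534112/2762821 ≈ -0.91722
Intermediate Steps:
(2455 - 47707)/(h(-56) + 49339) = (2455 - 47707)/(163/(-56) + 49339) = -45252/(163*(-1/56) + 49339) = -45252/(-163/56 + 49339) = -45252/2762821/56 = -45252*56/2762821 = -2534112/2762821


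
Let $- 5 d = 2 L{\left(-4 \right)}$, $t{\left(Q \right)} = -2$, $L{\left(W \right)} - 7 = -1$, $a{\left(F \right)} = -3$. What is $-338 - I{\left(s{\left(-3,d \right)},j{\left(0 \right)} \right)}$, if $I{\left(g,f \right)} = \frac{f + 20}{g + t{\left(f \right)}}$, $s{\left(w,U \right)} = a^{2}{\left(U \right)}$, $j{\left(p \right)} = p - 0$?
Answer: $- \frac{2386}{7} \approx -340.86$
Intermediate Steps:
$L{\left(W \right)} = 6$ ($L{\left(W \right)} = 7 - 1 = 6$)
$j{\left(p \right)} = p$ ($j{\left(p \right)} = p + 0 = p$)
$d = - \frac{12}{5}$ ($d = - \frac{2 \cdot 6}{5} = \left(- \frac{1}{5}\right) 12 = - \frac{12}{5} \approx -2.4$)
$s{\left(w,U \right)} = 9$ ($s{\left(w,U \right)} = \left(-3\right)^{2} = 9$)
$I{\left(g,f \right)} = \frac{20 + f}{-2 + g}$ ($I{\left(g,f \right)} = \frac{f + 20}{g - 2} = \frac{20 + f}{-2 + g}$)
$-338 - I{\left(s{\left(-3,d \right)},j{\left(0 \right)} \right)} = -338 - \frac{20 + 0}{-2 + 9} = -338 - \frac{1}{7} \cdot 20 = -338 - \frac{20}{7} = - \frac{2386}{7}$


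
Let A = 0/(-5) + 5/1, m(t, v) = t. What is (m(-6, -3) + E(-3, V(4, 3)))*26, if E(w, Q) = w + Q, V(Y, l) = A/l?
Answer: -572/3 ≈ -190.67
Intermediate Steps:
A = 5 (A = 0*(-1/5) + 5*1 = 0 + 5 = 5)
V(Y, l) = 5/l
E(w, Q) = Q + w
(m(-6, -3) + E(-3, V(4, 3)))*26 = (-6 + (5/3 - 3))*26 = (-6 - 4/3)*26 = -22/3*26 = -572/3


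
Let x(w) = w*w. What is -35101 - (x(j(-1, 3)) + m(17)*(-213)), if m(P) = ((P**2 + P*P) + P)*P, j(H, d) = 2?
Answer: 2119390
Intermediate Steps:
x(w) = w**2
m(P) = P*(P + 2*P**2) (m(P) = ((P**2 + P**2) + P)*P = (2*P**2 + P)*P = (P + 2*P**2)*P = P*(P + 2*P**2))
-35101 - (x(j(-1, 3)) + m(17)*(-213)) = -35101 - (2**2 + (17**2*(1 + 2*17))*(-213)) = -35101 - (4 + (289*(1 + 34))*(-213)) = -35101 - (4 + (289*35)*(-213)) = -35101 - (4 + 10115*(-213)) = -35101 - (4 - 2154495) = -35101 - 1*(-2154491) = -35101 + 2154491 = 2119390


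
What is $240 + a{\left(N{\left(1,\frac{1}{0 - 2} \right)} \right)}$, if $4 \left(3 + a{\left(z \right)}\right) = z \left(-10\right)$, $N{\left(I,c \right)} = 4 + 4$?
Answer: $217$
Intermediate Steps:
$N{\left(I,c \right)} = 8$
$a{\left(z \right)} = -3 - \frac{5 z}{2}$ ($a{\left(z \right)} = -3 + \frac{z \left(-10\right)}{4} = -3 + \frac{\left(-10\right) z}{4} = -3 - \frac{5 z}{2}$)
$240 + a{\left(N{\left(1,\frac{1}{0 - 2} \right)} \right)} = 240 - 23 = 217$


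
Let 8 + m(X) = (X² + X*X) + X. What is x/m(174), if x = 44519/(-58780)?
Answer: -44519/3569004040 ≈ -1.2474e-5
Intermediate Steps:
m(X) = -8 + X + 2*X² (m(X) = -8 + ((X² + X*X) + X) = -8 + ((X² + X²) + X) = -8 + (2*X² + X) = -8 + (X + 2*X²) = -8 + X + 2*X²)
x = -44519/58780 (x = 44519*(-1/58780) = -44519/58780 ≈ -0.75738)
x/m(174) = -44519/(58780*(-8 + 174 + 2*174²)) = -44519/(58780*(-8 + 174 + 2*30276)) = -44519/(58780*(-8 + 174 + 60552)) = -44519/58780/60718 = -44519/58780*1/60718 = -44519/3569004040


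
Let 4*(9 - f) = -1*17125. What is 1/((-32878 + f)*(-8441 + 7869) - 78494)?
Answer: 1/16273699 ≈ 6.1449e-8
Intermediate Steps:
f = 17161/4 (f = 9 - (-1)*17125/4 = 9 - ¼*(-17125) = 9 + 17125/4 = 17161/4 ≈ 4290.3)
1/((-32878 + f)*(-8441 + 7869) - 78494) = 1/((-32878 + 17161/4)*(-8441 + 7869) - 78494) = 1/(-114351/4*(-572) - 78494) = 1/(16352193 - 78494) = 1/16273699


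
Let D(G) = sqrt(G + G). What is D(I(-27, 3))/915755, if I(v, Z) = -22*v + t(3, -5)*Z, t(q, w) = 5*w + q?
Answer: 4*sqrt(66)/915755 ≈ 3.5486e-5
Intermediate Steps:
t(q, w) = q + 5*w
I(v, Z) = -22*Z - 22*v (I(v, Z) = -22*v + (3 + 5*(-5))*Z = -22*v + (3 - 25)*Z = -22*v - 22*Z = -22*Z - 22*v)
D(G) = sqrt(2)*sqrt(G) (D(G) = sqrt(2*G) = sqrt(2)*sqrt(G))
D(I(-27, 3))/915755 = (sqrt(2)*sqrt(-22*3 - 22*(-27)))/915755 = (sqrt(2)*sqrt(-66 + 594))*(1/915755) = (sqrt(2)*sqrt(528))*(1/915755) = (sqrt(2)*(4*sqrt(33)))*(1/915755) = (4*sqrt(66))*(1/915755) = 4*sqrt(66)/915755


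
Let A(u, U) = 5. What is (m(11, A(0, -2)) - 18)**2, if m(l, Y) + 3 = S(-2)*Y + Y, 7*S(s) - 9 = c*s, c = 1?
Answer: 121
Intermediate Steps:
S(s) = 9/7 + s/7 (S(s) = 9/7 + (1*s)/7 = 9/7 + s/7)
m(l, Y) = -3 + 2*Y (m(l, Y) = -3 + ((9/7 + (1/7)*(-2))*Y + Y) = -3 + ((9/7 - 2/7)*Y + Y) = -3 + (1*Y + Y) = -3 + (Y + Y) = -3 + 2*Y)
(m(11, A(0, -2)) - 18)**2 = ((-3 + 2*5) - 18)**2 = ((-3 + 10) - 18)**2 = (7 - 18)**2 = (-11)**2 = 121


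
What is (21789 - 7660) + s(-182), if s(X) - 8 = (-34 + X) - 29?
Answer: 13892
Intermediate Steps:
s(X) = -55 + X (s(X) = 8 + ((-34 + X) - 29) = 8 + (-63 + X) = -55 + X)
(21789 - 7660) + s(-182) = (21789 - 7660) + (-55 - 182) = 14129 - 237 = 13892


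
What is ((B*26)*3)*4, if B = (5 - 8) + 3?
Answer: 0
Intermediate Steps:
B = 0 (B = -3 + 3 = 0)
((B*26)*3)*4 = ((0*26)*3)*4 = (0*3)*4 = 0*4 = 0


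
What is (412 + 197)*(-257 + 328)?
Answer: 43239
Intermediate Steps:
(412 + 197)*(-257 + 328) = 609*71 = 43239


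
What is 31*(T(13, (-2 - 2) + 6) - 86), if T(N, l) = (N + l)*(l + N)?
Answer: 4309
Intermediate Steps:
T(N, l) = (N + l)² (T(N, l) = (N + l)*(N + l) = (N + l)²)
31*(T(13, (-2 - 2) + 6) - 86) = 31*((13 + ((-2 - 2) + 6))² - 86) = 31*((13 + (-4 + 6))² - 86) = 31*((13 + 2)² - 86) = 31*(15² - 86) = 31*(225 - 86) = 31*139 = 4309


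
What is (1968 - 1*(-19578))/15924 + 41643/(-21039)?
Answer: -11656491/18612502 ≈ -0.62627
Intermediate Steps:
(1968 - 1*(-19578))/15924 + 41643/(-21039) = (1968 + 19578)*(1/15924) + 41643*(-1/21039) = 21546*(1/15924) - 13881/7013 = 3591/2654 - 13881/7013 = -11656491/18612502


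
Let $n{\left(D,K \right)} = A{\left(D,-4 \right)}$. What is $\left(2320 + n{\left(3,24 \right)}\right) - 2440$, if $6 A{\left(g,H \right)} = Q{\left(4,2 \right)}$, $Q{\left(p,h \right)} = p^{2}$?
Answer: $- \frac{352}{3} \approx -117.33$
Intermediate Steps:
$A{\left(g,H \right)} = \frac{8}{3}$ ($A{\left(g,H \right)} = \frac{4^{2}}{6} = \frac{1}{6} \cdot 16 = \frac{8}{3}$)
$n{\left(D,K \right)} = \frac{8}{3}$
$\left(2320 + n{\left(3,24 \right)}\right) - 2440 = \left(2320 + \frac{8}{3}\right) - 2440 = \frac{6968}{3} - 2440 = - \frac{352}{3}$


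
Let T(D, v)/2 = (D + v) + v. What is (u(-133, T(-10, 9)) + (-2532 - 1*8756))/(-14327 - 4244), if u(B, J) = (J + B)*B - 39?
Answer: -4234/18571 ≈ -0.22799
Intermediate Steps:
T(D, v) = 2*D + 4*v (T(D, v) = 2*((D + v) + v) = 2*(D + 2*v) = 2*D + 4*v)
u(B, J) = -39 + B*(B + J) (u(B, J) = (B + J)*B - 39 = B*(B + J) - 39 = -39 + B*(B + J))
(u(-133, T(-10, 9)) + (-2532 - 1*8756))/(-14327 - 4244) = ((-39 + (-133)² - 133*(2*(-10) + 4*9)) + (-2532 - 1*8756))/(-14327 - 4244) = ((-39 + 17689 - 133*(-20 + 36)) + (-2532 - 8756))/(-18571) = ((-39 + 17689 - 133*16) - 11288)*(-1/18571) = ((-39 + 17689 - 2128) - 11288)*(-1/18571) = (15522 - 11288)*(-1/18571) = 4234*(-1/18571) = -4234/18571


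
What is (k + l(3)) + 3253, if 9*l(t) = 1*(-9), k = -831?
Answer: 2421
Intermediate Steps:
l(t) = -1 (l(t) = (1*(-9))/9 = (⅑)*(-9) = -1)
(k + l(3)) + 3253 = (-831 - 1) + 3253 = -832 + 3253 = 2421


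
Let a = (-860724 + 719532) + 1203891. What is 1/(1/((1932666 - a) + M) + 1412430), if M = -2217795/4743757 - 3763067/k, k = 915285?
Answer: 539611544435797303/762163533708073454622825 ≈ 7.0800e-7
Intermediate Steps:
a = 1062699 (a = -141192 + 1203891 = 1062699)
M = -2840141417042/620269946535 (M = -2217795/4743757 - 3763067/915285 = -2217795*1/4743757 - 3763067*1/915285 = -2217795/4743757 - 537581/130755 = -2840141417042/620269946535 ≈ -4.5789)
1/(1/((1932666 - a) + M) + 1412430) = 1/(1/((1932666 - 1*1062699) - 2840141417042/620269946535) + 1412430) = 1/(1/((1932666 - 1062699) - 2840141417042/620269946535) + 1412430) = 1/(1/(869967 - 2840141417042/620269946535) + 1412430) = 1/(1/(539611544435797303/620269946535) + 1412430) = 1/(620269946535/539611544435797303 + 1412430) = 1/(762163533708073454622825/539611544435797303) = 539611544435797303/762163533708073454622825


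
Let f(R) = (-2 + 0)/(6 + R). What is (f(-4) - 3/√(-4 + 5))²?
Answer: 16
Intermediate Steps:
f(R) = -2/(6 + R)
(f(-4) - 3/√(-4 + 5))² = (-2/(6 - 4) - 3/√(-4 + 5))² = (-2/2 - 3/(√1))² = (-2*½ - 3/1)² = (-1 - 3*1)² = (-1 - 3)² = (-4)² = 16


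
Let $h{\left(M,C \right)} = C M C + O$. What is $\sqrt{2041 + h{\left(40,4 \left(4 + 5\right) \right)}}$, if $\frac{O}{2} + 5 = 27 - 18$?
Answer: $\sqrt{53889} \approx 232.14$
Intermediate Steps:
$O = 8$ ($O = -10 + 2 \left(27 - 18\right) = -10 + 2 \cdot 9 = -10 + 18 = 8$)
$h{\left(M,C \right)} = 8 + M C^{2}$ ($h{\left(M,C \right)} = C M C + 8 = M C^{2} + 8 = 8 + M C^{2}$)
$\sqrt{2041 + h{\left(40,4 \left(4 + 5\right) \right)}} = \sqrt{2041 + \left(8 + 40 \left(4 \left(4 + 5\right)\right)^{2}\right)} = \sqrt{2041 + \left(8 + 40 \left(4 \cdot 9\right)^{2}\right)} = \sqrt{2041 + \left(8 + 40 \cdot 36^{2}\right)} = \sqrt{2041 + \left(8 + 40 \cdot 1296\right)} = \sqrt{2041 + \left(8 + 51840\right)} = \sqrt{2041 + 51848} = \sqrt{53889}$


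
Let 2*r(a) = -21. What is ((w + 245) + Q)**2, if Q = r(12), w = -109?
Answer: 63001/4 ≈ 15750.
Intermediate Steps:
r(a) = -21/2 (r(a) = (1/2)*(-21) = -21/2)
Q = -21/2 ≈ -10.500
((w + 245) + Q)**2 = ((-109 + 245) - 21/2)**2 = (136 - 21/2)**2 = (251/2)**2 = 63001/4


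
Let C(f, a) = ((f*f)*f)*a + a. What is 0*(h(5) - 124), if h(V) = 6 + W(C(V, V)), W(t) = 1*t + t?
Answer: 0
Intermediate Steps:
C(f, a) = a + a*f³ (C(f, a) = (f²*f)*a + a = f³*a + a = a*f³ + a = a + a*f³)
W(t) = 2*t (W(t) = t + t = 2*t)
h(V) = 6 + 2*V*(1 + V³) (h(V) = 6 + 2*(V*(1 + V³)) = 6 + 2*V*(1 + V³))
0*(h(5) - 124) = 0*((6 + 2*5 + 2*5⁴) - 124) = 0*((6 + 10 + 2*625) - 124) = 0*((6 + 10 + 1250) - 124) = 0*(1266 - 124) = 0*1142 = 0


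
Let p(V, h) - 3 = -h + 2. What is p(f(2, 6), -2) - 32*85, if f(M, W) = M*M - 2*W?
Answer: -2713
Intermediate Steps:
f(M, W) = M² - 2*W
p(V, h) = 5 - h (p(V, h) = 3 + (-h + 2) = 3 + (2 - h) = 5 - h)
p(f(2, 6), -2) - 32*85 = (5 - 1*(-2)) - 32*85 = (5 + 2) - 2720 = 7 - 2720 = -2713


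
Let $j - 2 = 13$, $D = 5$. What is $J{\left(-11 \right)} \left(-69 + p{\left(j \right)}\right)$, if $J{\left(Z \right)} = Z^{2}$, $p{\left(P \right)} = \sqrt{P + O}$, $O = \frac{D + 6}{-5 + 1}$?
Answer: $- \frac{15851}{2} \approx -7925.5$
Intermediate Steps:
$j = 15$ ($j = 2 + 13 = 15$)
$O = - \frac{11}{4}$ ($O = \frac{5 + 6}{-5 + 1} = \frac{11}{-4} = 11 \left(- \frac{1}{4}\right) = - \frac{11}{4} \approx -2.75$)
$p{\left(P \right)} = \sqrt{- \frac{11}{4} + P}$ ($p{\left(P \right)} = \sqrt{P - \frac{11}{4}} = \sqrt{- \frac{11}{4} + P}$)
$J{\left(-11 \right)} \left(-69 + p{\left(j \right)}\right) = \left(-11\right)^{2} \left(-69 + \frac{\sqrt{-11 + 4 \cdot 15}}{2}\right) = 121 \left(-69 + \frac{\sqrt{-11 + 60}}{2}\right) = 121 \left(-69 + \frac{\sqrt{49}}{2}\right) = 121 \left(-69 + \frac{1}{2} \cdot 7\right) = 121 \left(-69 + \frac{7}{2}\right) = 121 \left(- \frac{131}{2}\right) = - \frac{15851}{2}$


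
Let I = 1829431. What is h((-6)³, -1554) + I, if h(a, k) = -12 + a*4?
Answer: 1828555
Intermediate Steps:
h(a, k) = -12 + 4*a
h((-6)³, -1554) + I = (-12 + 4*(-6)³) + 1829431 = (-12 + 4*(-216)) + 1829431 = (-12 - 864) + 1829431 = -876 + 1829431 = 1828555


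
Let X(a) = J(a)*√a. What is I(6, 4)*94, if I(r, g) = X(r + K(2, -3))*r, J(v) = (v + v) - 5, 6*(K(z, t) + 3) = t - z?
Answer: -188*√78/3 ≈ -553.46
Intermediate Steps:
K(z, t) = -3 - z/6 + t/6 (K(z, t) = -3 + (t - z)/6 = -3 + (-z/6 + t/6) = -3 - z/6 + t/6)
J(v) = -5 + 2*v (J(v) = 2*v - 5 = -5 + 2*v)
X(a) = √a*(-5 + 2*a) (X(a) = (-5 + 2*a)*√a = √a*(-5 + 2*a))
I(r, g) = r*√(-23/6 + r)*(-38/3 + 2*r) (I(r, g) = (√(r + (-3 - ⅙*2 + (⅙)*(-3)))*(-5 + 2*(r + (-3 - ⅙*2 + (⅙)*(-3)))))*r = (√(r + (-3 - ⅓ - ½))*(-5 + 2*(r + (-3 - ⅓ - ½))))*r = (√(r - 23/6)*(-5 + 2*(r - 23/6)))*r = (√(-23/6 + r)*(-5 + 2*(-23/6 + r)))*r = (√(-23/6 + r)*(-5 + (-23/3 + 2*r)))*r = (√(-23/6 + r)*(-38/3 + 2*r))*r = r*√(-23/6 + r)*(-38/3 + 2*r))
I(6, 4)*94 = ((⅑)*6*√(-138 + 36*6)*(-19 + 3*6))*94 = ((⅑)*6*√(-138 + 216)*(-19 + 18))*94 = ((⅑)*6*√78*(-1))*94 = -2*√78/3*94 = -188*√78/3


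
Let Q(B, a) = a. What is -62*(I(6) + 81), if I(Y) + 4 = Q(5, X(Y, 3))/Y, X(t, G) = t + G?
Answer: -4867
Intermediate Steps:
X(t, G) = G + t
I(Y) = -4 + (3 + Y)/Y
-62*(I(6) + 81) = -62*((-3 + 3/6) + 81) = -62*((-3 + 3*(1/6)) + 81) = -62*((-3 + 1/2) + 81) = -62*(-5/2 + 81) = -62*157/2 = -4867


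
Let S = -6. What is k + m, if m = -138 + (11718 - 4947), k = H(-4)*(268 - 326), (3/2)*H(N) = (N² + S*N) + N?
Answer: 5241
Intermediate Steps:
H(N) = -10*N/3 + 2*N²/3 (H(N) = 2*((N² - 6*N) + N)/3 = 2*(N² - 5*N)/3 = -10*N/3 + 2*N²/3)
k = -1392 (k = ((⅔)*(-4)*(-5 - 4))*(268 - 326) = ((⅔)*(-4)*(-9))*(-58) = 24*(-58) = -1392)
m = 6633 (m = -138 + 6771 = 6633)
k + m = -1392 + 6633 = 5241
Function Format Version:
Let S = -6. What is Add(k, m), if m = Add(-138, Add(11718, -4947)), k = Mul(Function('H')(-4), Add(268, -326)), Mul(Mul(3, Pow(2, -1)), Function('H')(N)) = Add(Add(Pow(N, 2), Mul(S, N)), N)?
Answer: 5241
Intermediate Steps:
Function('H')(N) = Add(Mul(Rational(-10, 3), N), Mul(Rational(2, 3), Pow(N, 2))) (Function('H')(N) = Mul(Rational(2, 3), Add(Add(Pow(N, 2), Mul(-6, N)), N)) = Mul(Rational(2, 3), Add(Pow(N, 2), Mul(-5, N))) = Add(Mul(Rational(-10, 3), N), Mul(Rational(2, 3), Pow(N, 2))))
k = -1392 (k = Mul(Mul(Rational(2, 3), -4, Add(-5, -4)), Add(268, -326)) = Mul(Mul(Rational(2, 3), -4, -9), -58) = Mul(24, -58) = -1392)
m = 6633 (m = Add(-138, 6771) = 6633)
Add(k, m) = Add(-1392, 6633) = 5241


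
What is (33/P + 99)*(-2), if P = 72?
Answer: -2387/12 ≈ -198.92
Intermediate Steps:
(33/P + 99)*(-2) = (33/72 + 99)*(-2) = (33*(1/72) + 99)*(-2) = (11/24 + 99)*(-2) = (2387/24)*(-2) = -2387/12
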